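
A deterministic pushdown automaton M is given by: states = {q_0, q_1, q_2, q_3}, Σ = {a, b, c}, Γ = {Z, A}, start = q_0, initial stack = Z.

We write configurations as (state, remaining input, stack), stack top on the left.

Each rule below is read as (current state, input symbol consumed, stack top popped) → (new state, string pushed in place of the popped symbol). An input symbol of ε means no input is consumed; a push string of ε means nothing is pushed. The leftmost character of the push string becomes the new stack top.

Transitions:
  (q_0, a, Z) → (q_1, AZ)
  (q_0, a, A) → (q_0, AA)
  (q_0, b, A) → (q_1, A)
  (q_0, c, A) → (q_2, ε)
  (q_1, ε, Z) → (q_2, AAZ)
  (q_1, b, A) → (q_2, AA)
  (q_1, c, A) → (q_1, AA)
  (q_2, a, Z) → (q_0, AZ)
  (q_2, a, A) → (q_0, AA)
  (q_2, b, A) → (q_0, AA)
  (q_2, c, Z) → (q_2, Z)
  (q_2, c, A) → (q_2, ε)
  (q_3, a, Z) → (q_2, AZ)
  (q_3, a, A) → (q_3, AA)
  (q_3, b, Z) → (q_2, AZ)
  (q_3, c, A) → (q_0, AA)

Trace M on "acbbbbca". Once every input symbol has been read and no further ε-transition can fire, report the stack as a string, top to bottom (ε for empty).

(q_0, acbbbbca, Z) ⊢ (q_1, cbbbbca, AZ) ⊢ (q_1, bbbbca, AAZ) ⊢ (q_2, bbbca, AAAZ) ⊢ (q_0, bbca, AAAAZ) ⊢ (q_1, bca, AAAAZ) ⊢ (q_2, ca, AAAAAZ) ⊢ (q_2, a, AAAAZ) ⊢ (q_0, ε, AAAAAZ)
All input consumed in state q_0 with stack AAAAAZ.

AAAAAZ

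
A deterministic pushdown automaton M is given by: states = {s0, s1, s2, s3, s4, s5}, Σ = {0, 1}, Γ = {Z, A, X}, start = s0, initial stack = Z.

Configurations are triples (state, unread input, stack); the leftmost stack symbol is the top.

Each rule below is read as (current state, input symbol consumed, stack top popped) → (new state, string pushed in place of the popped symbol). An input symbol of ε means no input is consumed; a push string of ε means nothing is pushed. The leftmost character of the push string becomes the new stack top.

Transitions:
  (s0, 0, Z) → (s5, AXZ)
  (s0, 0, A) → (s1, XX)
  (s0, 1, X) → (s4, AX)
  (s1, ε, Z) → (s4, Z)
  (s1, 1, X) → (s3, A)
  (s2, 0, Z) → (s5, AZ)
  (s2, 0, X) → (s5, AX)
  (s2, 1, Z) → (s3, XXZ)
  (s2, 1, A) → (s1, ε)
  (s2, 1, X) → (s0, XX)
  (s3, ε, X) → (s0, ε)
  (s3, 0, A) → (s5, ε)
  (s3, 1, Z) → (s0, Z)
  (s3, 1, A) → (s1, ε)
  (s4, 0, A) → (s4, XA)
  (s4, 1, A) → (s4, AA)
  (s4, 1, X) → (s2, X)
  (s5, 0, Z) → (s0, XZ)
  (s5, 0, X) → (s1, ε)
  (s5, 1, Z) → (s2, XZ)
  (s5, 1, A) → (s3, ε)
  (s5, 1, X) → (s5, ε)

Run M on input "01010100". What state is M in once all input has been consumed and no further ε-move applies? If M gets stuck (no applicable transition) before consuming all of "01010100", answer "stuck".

(s0, 01010100, Z) ⊢ (s5, 1010100, AXZ) ⊢ (s3, 010100, XZ) ⊢ (s0, 010100, Z) ⊢ (s5, 10100, AXZ) ⊢ (s3, 0100, XZ) ⊢ (s0, 0100, Z) ⊢ (s5, 100, AXZ) ⊢ (s3, 00, XZ) ⊢ (s0, 00, Z) ⊢ (s5, 0, AXZ)
No transition for (s5, 0, top A); M blocks with input 0 remaining.

stuck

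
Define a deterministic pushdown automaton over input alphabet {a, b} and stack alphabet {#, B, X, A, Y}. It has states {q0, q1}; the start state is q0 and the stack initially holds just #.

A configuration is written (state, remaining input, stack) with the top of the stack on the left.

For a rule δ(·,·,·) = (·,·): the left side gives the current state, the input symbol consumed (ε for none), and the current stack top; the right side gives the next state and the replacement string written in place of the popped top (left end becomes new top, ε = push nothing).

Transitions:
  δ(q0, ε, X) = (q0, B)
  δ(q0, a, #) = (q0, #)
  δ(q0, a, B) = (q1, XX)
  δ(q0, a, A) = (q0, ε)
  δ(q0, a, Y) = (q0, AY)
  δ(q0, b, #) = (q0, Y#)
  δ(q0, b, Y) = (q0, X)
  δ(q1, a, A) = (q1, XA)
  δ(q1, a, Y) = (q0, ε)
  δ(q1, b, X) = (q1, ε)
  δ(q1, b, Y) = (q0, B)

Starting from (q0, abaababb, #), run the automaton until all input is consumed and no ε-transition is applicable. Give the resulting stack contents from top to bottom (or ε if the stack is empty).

#

(q0, abaababb, #)
  read a, top #: go to q0, push # → (q0, baababb, #)
  read b, top #: go to q0, push Y# → (q0, aababb, Y#)
  read a, top Y: go to q0, push AY → (q0, ababb, AY#)
  read a, top A: go to q0, push ε → (q0, babb, Y#)
  read b, top Y: go to q0, push X → (q0, abb, X#)
  ε-move, top X: go to q0, push B → (q0, abb, B#)
  read a, top B: go to q1, push XX → (q1, bb, XX#)
  read b, top X: go to q1, push ε → (q1, b, X#)
  read b, top X: go to q1, push ε → (q1, ε, #)
All input consumed in state q1 with stack #.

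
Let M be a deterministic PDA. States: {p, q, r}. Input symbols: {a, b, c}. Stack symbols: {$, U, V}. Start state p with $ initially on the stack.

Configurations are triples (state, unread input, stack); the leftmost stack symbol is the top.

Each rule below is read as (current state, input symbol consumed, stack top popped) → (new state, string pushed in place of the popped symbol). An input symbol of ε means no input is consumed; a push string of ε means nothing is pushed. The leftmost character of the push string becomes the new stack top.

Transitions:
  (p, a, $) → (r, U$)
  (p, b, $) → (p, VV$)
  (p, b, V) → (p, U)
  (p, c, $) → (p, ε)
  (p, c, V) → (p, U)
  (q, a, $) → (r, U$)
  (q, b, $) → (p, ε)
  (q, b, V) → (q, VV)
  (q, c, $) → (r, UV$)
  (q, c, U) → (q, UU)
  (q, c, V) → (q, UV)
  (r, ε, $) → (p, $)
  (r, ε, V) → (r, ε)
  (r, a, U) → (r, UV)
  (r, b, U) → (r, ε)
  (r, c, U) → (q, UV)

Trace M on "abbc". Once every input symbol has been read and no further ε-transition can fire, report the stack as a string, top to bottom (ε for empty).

(p, abbc, $) ⊢ (r, bbc, U$) ⊢ (r, bc, $) ⊢ (p, bc, $) ⊢ (p, c, VV$) ⊢ (p, ε, UV$)
All input consumed in state p with stack UV$.

UV$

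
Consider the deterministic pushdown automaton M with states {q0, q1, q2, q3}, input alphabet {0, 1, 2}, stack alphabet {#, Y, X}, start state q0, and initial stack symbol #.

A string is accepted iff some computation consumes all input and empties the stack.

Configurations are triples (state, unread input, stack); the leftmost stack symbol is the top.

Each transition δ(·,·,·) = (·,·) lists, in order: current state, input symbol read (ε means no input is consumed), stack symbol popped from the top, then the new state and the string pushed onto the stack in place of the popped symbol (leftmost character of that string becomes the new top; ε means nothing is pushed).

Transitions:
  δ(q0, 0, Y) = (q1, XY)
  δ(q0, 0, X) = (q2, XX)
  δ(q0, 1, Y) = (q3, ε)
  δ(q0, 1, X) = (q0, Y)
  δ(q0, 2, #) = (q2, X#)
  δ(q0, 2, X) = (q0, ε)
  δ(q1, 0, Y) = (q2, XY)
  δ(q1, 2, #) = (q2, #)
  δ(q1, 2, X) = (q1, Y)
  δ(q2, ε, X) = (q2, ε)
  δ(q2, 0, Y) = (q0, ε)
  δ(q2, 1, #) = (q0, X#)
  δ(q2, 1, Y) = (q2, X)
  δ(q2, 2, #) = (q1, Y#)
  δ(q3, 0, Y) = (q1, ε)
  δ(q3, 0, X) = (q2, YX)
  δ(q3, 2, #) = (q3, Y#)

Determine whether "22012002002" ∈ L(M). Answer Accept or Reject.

(q0, 22012002002, #)
  read 2, top #: go to q2, push X# → (q2, 2012002002, X#)
  ε-move, top X: go to q2, push ε → (q2, 2012002002, #)
  read 2, top #: go to q1, push Y# → (q1, 012002002, Y#)
  read 0, top Y: go to q2, push XY → (q2, 12002002, XY#)
  ε-move, top X: go to q2, push ε → (q2, 12002002, Y#)
  read 1, top Y: go to q2, push X → (q2, 2002002, X#)
  ε-move, top X: go to q2, push ε → (q2, 2002002, #)
  read 2, top #: go to q1, push Y# → (q1, 002002, Y#)
  read 0, top Y: go to q2, push XY → (q2, 02002, XY#)
  ε-move, top X: go to q2, push ε → (q2, 02002, Y#)
  read 0, top Y: go to q0, push ε → (q0, 2002, #)
  read 2, top #: go to q2, push X# → (q2, 002, X#)
  ε-move, top X: go to q2, push ε → (q2, 002, #)
No transition applies at (q2, 002, #); input not fully consumed.

Reject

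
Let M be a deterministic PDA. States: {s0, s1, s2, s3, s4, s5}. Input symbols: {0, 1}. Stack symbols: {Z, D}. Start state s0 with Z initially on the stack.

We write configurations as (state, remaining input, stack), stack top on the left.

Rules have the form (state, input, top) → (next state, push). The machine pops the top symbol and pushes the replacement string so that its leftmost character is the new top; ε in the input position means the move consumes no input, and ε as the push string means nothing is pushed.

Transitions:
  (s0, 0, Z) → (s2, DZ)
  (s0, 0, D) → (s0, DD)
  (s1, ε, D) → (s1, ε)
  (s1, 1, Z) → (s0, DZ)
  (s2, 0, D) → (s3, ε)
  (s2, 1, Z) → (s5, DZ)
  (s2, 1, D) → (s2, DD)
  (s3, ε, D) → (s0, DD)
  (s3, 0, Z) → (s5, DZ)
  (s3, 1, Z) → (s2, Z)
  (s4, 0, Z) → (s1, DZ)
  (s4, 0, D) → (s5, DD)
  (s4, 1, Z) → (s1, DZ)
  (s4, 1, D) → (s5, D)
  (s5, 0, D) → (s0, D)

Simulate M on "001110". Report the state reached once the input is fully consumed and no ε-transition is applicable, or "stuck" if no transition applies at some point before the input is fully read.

(s0, 001110, Z) ⊢ (s2, 01110, DZ) ⊢ (s3, 1110, Z) ⊢ (s2, 110, Z) ⊢ (s5, 10, DZ)
No transition for (s5, 1, top D); M blocks with input 10 remaining.

stuck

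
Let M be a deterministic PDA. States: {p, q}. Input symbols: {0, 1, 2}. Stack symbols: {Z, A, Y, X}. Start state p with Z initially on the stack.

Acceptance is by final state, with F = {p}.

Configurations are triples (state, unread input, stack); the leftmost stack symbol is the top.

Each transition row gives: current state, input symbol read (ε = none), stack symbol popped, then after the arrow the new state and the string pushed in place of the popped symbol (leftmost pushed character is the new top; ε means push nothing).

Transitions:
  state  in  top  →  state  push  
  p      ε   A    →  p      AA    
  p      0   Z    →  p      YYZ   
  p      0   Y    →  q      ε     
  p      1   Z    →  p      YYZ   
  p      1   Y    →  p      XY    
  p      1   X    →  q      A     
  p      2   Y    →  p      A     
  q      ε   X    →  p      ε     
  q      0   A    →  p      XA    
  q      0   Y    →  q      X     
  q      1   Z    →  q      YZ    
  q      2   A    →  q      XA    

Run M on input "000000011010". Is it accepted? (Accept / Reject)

(p, 000000011010, Z) ⊢ (p, 00000011010, YYZ) ⊢ (q, 0000011010, YZ) ⊢ (q, 000011010, XZ) ⊢ (p, 000011010, Z) ⊢ (p, 00011010, YYZ) ⊢ (q, 0011010, YZ) ⊢ (q, 011010, XZ) ⊢ (p, 011010, Z) ⊢ (p, 11010, YYZ) ⊢ (p, 1010, XYYZ) ⊢ (q, 010, AYYZ) ⊢ (p, 10, XAYYZ) ⊢ (q, 0, AAYYZ) ⊢ (p, ε, XAAYYZ)
All input consumed; state p ∈ F.

Accept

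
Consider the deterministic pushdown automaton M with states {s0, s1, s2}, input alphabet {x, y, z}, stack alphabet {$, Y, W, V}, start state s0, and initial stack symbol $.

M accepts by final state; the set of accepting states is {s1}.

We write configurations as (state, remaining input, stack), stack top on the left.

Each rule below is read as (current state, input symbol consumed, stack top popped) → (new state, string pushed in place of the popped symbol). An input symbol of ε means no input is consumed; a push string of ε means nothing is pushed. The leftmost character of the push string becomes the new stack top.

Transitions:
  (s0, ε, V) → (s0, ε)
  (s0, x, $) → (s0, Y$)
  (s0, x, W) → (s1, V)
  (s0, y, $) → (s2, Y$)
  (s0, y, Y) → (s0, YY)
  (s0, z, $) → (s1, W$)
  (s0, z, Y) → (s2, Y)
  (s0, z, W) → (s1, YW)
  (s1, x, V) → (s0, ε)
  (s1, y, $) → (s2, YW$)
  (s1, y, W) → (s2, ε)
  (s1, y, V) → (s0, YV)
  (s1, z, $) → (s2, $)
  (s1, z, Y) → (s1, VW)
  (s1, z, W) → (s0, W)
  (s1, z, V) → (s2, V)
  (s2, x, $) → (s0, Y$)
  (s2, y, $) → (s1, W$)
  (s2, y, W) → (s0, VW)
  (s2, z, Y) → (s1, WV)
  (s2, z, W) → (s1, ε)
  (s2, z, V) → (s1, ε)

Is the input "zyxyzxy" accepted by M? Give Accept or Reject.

(s0, zyxyzxy, $)
  read z, top $: go to s1, push W$ → (s1, yxyzxy, W$)
  read y, top W: go to s2, push ε → (s2, xyzxy, $)
  read x, top $: go to s0, push Y$ → (s0, yzxy, Y$)
  read y, top Y: go to s0, push YY → (s0, zxy, YY$)
  read z, top Y: go to s2, push Y → (s2, xy, YY$)
No transition applies at (s2, xy, YY$); input not fully consumed.

Reject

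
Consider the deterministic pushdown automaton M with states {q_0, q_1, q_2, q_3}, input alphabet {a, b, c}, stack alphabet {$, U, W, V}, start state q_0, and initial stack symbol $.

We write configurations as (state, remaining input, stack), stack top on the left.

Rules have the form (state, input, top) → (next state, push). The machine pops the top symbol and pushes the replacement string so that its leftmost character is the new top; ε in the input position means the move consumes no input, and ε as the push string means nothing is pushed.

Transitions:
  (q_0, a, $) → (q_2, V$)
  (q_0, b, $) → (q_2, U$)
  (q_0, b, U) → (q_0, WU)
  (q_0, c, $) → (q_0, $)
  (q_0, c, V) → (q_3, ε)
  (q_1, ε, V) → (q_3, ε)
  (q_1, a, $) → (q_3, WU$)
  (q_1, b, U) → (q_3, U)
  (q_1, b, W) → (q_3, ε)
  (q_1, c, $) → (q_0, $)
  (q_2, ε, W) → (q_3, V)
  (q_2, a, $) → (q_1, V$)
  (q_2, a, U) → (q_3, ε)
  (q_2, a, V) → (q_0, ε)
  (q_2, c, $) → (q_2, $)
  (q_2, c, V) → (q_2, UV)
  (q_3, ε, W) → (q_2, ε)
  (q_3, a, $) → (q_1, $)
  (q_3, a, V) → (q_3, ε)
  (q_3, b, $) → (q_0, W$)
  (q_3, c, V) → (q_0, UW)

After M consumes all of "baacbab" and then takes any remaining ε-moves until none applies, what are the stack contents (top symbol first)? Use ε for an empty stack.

(q_0, baacbab, $)
  read b, top $: go to q_2, push U$ → (q_2, aacbab, U$)
  read a, top U: go to q_3, push ε → (q_3, acbab, $)
  read a, top $: go to q_1, push $ → (q_1, cbab, $)
  read c, top $: go to q_0, push $ → (q_0, bab, $)
  read b, top $: go to q_2, push U$ → (q_2, ab, U$)
  read a, top U: go to q_3, push ε → (q_3, b, $)
  read b, top $: go to q_0, push W$ → (q_0, ε, W$)
All input consumed in state q_0 with stack W$.

W$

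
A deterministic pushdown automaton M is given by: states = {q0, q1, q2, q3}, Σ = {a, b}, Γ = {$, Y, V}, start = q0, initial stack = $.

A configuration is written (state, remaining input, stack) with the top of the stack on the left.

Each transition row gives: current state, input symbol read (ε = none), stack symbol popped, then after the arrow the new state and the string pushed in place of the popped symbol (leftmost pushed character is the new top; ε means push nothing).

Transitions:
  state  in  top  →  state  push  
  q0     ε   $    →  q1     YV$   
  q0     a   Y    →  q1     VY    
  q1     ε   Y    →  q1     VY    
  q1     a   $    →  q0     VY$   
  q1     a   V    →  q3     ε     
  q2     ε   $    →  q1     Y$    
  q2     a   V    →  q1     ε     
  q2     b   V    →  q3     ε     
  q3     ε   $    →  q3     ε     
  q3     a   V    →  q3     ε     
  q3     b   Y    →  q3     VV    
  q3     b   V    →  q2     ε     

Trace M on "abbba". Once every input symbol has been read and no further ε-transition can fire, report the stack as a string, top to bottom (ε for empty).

(q0, abbba, $)
  ε-move, top $: go to q1, push YV$ → (q1, abbba, YV$)
  ε-move, top Y: go to q1, push VY → (q1, abbba, VYV$)
  read a, top V: go to q3, push ε → (q3, bbba, YV$)
  read b, top Y: go to q3, push VV → (q3, bba, VVV$)
  read b, top V: go to q2, push ε → (q2, ba, VV$)
  read b, top V: go to q3, push ε → (q3, a, V$)
  read a, top V: go to q3, push ε → (q3, ε, $)
  ε-move, top $: go to q3, push ε → (q3, ε, ε)
All input consumed in state q3 with stack ε.

ε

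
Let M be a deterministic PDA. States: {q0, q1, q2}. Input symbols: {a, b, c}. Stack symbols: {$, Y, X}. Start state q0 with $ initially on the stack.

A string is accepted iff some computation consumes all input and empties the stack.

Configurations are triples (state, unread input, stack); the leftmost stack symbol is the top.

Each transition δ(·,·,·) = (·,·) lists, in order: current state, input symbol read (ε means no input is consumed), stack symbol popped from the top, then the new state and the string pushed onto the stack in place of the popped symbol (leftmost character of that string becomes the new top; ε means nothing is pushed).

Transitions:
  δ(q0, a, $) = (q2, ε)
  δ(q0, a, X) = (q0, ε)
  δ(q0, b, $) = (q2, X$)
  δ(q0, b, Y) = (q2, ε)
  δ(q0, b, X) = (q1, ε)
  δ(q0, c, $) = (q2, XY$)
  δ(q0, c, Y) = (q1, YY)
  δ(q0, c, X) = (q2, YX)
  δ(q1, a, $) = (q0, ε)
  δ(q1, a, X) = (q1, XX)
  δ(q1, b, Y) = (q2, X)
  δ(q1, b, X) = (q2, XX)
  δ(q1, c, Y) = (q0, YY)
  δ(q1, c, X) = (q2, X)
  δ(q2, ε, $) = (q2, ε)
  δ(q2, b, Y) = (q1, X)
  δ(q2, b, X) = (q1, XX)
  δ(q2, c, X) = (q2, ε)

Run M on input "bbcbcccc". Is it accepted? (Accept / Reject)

(q0, bbcbcccc, $)
  read b, top $: go to q2, push X$ → (q2, bcbcccc, X$)
  read b, top X: go to q1, push XX → (q1, cbcccc, XX$)
  read c, top X: go to q2, push X → (q2, bcccc, XX$)
  read b, top X: go to q1, push XX → (q1, cccc, XXX$)
  read c, top X: go to q2, push X → (q2, ccc, XXX$)
  read c, top X: go to q2, push ε → (q2, cc, XX$)
  read c, top X: go to q2, push ε → (q2, c, X$)
  read c, top X: go to q2, push ε → (q2, ε, $)
  ε-move, top $: go to q2, push ε → (q2, ε, ε)
All input consumed and the stack is empty.

Accept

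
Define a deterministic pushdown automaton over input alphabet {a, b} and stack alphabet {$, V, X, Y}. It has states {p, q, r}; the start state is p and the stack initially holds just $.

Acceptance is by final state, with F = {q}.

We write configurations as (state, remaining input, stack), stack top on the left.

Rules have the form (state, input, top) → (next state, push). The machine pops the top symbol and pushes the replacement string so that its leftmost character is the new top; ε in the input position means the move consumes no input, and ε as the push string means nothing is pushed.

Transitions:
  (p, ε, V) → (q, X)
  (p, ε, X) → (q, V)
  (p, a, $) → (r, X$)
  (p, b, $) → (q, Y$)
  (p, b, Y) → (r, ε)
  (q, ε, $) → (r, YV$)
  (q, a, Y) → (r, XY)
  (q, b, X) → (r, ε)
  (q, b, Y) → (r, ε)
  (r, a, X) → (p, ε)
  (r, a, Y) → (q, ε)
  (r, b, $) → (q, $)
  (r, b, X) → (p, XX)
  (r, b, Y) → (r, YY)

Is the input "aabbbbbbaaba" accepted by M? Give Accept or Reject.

(p, aabbbbbbaaba, $)
  read a, top $: go to r, push X$ → (r, abbbbbbaaba, X$)
  read a, top X: go to p, push ε → (p, bbbbbbaaba, $)
  read b, top $: go to q, push Y$ → (q, bbbbbaaba, Y$)
  read b, top Y: go to r, push ε → (r, bbbbaaba, $)
  read b, top $: go to q, push $ → (q, bbbaaba, $)
  ε-move, top $: go to r, push YV$ → (r, bbbaaba, YV$)
  read b, top Y: go to r, push YY → (r, bbaaba, YYV$)
  read b, top Y: go to r, push YY → (r, baaba, YYYV$)
  read b, top Y: go to r, push YY → (r, aaba, YYYYV$)
  read a, top Y: go to q, push ε → (q, aba, YYYV$)
  read a, top Y: go to r, push XY → (r, ba, XYYYV$)
  read b, top X: go to p, push XX → (p, a, XXYYYV$)
  ε-move, top X: go to q, push V → (q, a, VXYYYV$)
No transition applies at (q, a, VXYYYV$); input not fully consumed.

Reject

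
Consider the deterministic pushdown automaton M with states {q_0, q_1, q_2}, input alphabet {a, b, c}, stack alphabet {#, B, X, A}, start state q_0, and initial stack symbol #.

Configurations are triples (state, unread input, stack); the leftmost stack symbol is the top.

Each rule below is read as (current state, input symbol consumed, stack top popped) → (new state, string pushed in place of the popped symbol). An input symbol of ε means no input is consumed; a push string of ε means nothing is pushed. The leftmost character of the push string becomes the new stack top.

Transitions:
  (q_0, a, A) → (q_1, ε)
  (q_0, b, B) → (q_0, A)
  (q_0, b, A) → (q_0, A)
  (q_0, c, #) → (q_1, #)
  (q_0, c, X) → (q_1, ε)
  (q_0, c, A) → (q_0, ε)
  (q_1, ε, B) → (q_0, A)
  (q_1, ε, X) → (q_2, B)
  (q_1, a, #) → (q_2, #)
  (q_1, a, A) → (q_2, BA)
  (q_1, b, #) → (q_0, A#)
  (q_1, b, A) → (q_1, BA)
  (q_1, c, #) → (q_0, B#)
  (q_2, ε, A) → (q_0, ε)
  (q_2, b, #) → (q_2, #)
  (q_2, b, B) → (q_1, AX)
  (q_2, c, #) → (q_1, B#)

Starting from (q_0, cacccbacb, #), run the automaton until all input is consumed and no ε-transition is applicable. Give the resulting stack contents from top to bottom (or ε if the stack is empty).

(q_0, cacccbacb, #)
  read c, top #: go to q_1, push # → (q_1, acccbacb, #)
  read a, top #: go to q_2, push # → (q_2, cccbacb, #)
  read c, top #: go to q_1, push B# → (q_1, ccbacb, B#)
  ε-move, top B: go to q_0, push A → (q_0, ccbacb, A#)
  read c, top A: go to q_0, push ε → (q_0, cbacb, #)
  read c, top #: go to q_1, push # → (q_1, bacb, #)
  read b, top #: go to q_0, push A# → (q_0, acb, A#)
  read a, top A: go to q_1, push ε → (q_1, cb, #)
  read c, top #: go to q_0, push B# → (q_0, b, B#)
  read b, top B: go to q_0, push A → (q_0, ε, A#)
All input consumed in state q_0 with stack A#.

A#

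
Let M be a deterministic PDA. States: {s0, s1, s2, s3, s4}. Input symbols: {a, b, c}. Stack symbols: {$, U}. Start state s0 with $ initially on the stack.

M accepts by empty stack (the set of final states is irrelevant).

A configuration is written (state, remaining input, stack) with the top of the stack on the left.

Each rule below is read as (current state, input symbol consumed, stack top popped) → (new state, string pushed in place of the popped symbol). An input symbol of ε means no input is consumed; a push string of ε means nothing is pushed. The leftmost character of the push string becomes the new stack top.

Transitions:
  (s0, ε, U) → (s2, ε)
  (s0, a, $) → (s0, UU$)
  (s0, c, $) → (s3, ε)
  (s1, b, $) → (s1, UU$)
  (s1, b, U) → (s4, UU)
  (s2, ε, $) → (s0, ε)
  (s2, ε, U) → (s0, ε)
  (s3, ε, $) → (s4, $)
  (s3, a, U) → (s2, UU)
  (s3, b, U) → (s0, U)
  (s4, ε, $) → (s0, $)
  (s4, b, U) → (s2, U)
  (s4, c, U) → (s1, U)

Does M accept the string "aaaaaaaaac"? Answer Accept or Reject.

(s0, aaaaaaaaac, $)
  read a, top $: go to s0, push UU$ → (s0, aaaaaaaac, UU$)
  ε-move, top U: go to s2, push ε → (s2, aaaaaaaac, U$)
  ε-move, top U: go to s0, push ε → (s0, aaaaaaaac, $)
  read a, top $: go to s0, push UU$ → (s0, aaaaaaac, UU$)
  ε-move, top U: go to s2, push ε → (s2, aaaaaaac, U$)
  ε-move, top U: go to s0, push ε → (s0, aaaaaaac, $)
  read a, top $: go to s0, push UU$ → (s0, aaaaaac, UU$)
  ε-move, top U: go to s2, push ε → (s2, aaaaaac, U$)
  ε-move, top U: go to s0, push ε → (s0, aaaaaac, $)
  read a, top $: go to s0, push UU$ → (s0, aaaaac, UU$)
  ε-move, top U: go to s2, push ε → (s2, aaaaac, U$)
  ε-move, top U: go to s0, push ε → (s0, aaaaac, $)
  read a, top $: go to s0, push UU$ → (s0, aaaac, UU$)
  ε-move, top U: go to s2, push ε → (s2, aaaac, U$)
  ε-move, top U: go to s0, push ε → (s0, aaaac, $)
  read a, top $: go to s0, push UU$ → (s0, aaac, UU$)
  ε-move, top U: go to s2, push ε → (s2, aaac, U$)
  ε-move, top U: go to s0, push ε → (s0, aaac, $)
  read a, top $: go to s0, push UU$ → (s0, aac, UU$)
  ε-move, top U: go to s2, push ε → (s2, aac, U$)
  ε-move, top U: go to s0, push ε → (s0, aac, $)
  read a, top $: go to s0, push UU$ → (s0, ac, UU$)
  ε-move, top U: go to s2, push ε → (s2, ac, U$)
  ε-move, top U: go to s0, push ε → (s0, ac, $)
  read a, top $: go to s0, push UU$ → (s0, c, UU$)
  ε-move, top U: go to s2, push ε → (s2, c, U$)
  ε-move, top U: go to s0, push ε → (s0, c, $)
  read c, top $: go to s3, push ε → (s3, ε, ε)
All input consumed and the stack is empty.

Accept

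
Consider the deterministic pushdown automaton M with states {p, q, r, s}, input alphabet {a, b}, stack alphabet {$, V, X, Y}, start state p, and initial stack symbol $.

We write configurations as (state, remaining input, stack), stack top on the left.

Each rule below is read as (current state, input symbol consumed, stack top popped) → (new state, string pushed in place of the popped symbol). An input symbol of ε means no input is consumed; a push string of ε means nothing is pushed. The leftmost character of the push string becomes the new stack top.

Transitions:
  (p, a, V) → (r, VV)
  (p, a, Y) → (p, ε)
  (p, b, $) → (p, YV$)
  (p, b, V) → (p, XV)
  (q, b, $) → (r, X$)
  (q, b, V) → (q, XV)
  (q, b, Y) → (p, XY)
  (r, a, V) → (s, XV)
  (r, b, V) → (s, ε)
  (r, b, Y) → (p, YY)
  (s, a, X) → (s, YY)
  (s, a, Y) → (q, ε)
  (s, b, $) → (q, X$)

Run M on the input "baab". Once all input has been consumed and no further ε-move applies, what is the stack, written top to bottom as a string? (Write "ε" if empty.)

(p, baab, $)
  read b, top $: go to p, push YV$ → (p, aab, YV$)
  read a, top Y: go to p, push ε → (p, ab, V$)
  read a, top V: go to r, push VV → (r, b, VV$)
  read b, top V: go to s, push ε → (s, ε, V$)
All input consumed in state s with stack V$.

V$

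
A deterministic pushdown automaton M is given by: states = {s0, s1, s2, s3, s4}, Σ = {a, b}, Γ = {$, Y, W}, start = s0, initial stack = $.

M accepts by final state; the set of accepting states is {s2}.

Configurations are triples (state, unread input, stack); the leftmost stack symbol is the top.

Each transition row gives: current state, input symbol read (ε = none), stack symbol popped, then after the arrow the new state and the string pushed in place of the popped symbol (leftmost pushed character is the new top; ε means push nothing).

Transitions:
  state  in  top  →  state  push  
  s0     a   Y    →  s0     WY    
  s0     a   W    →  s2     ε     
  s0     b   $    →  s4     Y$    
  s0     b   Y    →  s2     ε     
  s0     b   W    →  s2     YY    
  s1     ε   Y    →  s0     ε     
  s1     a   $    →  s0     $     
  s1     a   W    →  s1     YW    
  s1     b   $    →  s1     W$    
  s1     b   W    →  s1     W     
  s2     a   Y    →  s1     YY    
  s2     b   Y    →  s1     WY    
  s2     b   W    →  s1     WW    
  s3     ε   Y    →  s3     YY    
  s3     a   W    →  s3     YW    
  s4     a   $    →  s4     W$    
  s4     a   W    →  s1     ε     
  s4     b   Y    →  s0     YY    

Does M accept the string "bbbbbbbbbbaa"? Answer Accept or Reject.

Accept

(s0, bbbbbbbbbbaa, $)
  read b, top $: go to s4, push Y$ → (s4, bbbbbbbbbaa, Y$)
  read b, top Y: go to s0, push YY → (s0, bbbbbbbbaa, YY$)
  read b, top Y: go to s2, push ε → (s2, bbbbbbbaa, Y$)
  read b, top Y: go to s1, push WY → (s1, bbbbbbaa, WY$)
  read b, top W: go to s1, push W → (s1, bbbbbaa, WY$)
  read b, top W: go to s1, push W → (s1, bbbbaa, WY$)
  read b, top W: go to s1, push W → (s1, bbbaa, WY$)
  read b, top W: go to s1, push W → (s1, bbaa, WY$)
  read b, top W: go to s1, push W → (s1, baa, WY$)
  read b, top W: go to s1, push W → (s1, aa, WY$)
  read a, top W: go to s1, push YW → (s1, a, YWY$)
  ε-move, top Y: go to s0, push ε → (s0, a, WY$)
  read a, top W: go to s2, push ε → (s2, ε, Y$)
All input consumed; state s2 ∈ F.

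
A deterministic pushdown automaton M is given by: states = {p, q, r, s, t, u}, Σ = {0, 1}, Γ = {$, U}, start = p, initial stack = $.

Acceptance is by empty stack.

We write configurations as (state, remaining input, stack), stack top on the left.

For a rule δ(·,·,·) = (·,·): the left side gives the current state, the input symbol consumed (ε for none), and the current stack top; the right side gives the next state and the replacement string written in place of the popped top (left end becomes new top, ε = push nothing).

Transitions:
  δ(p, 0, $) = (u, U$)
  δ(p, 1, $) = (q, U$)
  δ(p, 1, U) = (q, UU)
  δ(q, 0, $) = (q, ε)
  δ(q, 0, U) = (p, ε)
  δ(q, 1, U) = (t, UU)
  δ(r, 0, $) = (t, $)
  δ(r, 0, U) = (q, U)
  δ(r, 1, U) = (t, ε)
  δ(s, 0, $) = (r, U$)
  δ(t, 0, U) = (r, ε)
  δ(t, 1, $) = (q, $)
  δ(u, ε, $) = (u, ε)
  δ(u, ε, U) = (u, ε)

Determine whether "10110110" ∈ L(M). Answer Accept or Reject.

Accept

(p, 10110110, $)
  read 1, top $: go to q, push U$ → (q, 0110110, U$)
  read 0, top U: go to p, push ε → (p, 110110, $)
  read 1, top $: go to q, push U$ → (q, 10110, U$)
  read 1, top U: go to t, push UU → (t, 0110, UU$)
  read 0, top U: go to r, push ε → (r, 110, U$)
  read 1, top U: go to t, push ε → (t, 10, $)
  read 1, top $: go to q, push $ → (q, 0, $)
  read 0, top $: go to q, push ε → (q, ε, ε)
All input consumed and the stack is empty.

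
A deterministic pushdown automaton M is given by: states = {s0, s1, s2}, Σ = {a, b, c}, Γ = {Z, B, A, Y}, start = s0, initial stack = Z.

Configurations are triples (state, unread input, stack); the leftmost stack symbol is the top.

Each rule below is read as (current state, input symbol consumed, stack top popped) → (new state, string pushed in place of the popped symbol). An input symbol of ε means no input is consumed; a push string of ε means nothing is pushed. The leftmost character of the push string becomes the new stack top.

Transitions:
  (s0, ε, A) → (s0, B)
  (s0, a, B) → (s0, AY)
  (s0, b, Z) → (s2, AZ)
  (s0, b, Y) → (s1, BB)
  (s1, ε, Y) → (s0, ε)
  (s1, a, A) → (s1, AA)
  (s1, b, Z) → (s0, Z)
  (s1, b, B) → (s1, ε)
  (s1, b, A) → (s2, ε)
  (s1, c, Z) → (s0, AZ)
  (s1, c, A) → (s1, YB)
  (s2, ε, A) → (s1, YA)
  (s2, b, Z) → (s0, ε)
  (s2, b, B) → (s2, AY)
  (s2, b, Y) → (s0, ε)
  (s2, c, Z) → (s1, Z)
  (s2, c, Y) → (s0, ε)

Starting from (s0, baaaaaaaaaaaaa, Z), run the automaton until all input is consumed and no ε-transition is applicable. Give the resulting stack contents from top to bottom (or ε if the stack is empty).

BYYYYYYYYYYYYYZ

(s0, baaaaaaaaaaaaa, Z) ⊢ (s2, aaaaaaaaaaaaa, AZ) ⊢ (s1, aaaaaaaaaaaaa, YAZ) ⊢ (s0, aaaaaaaaaaaaa, AZ) ⊢ (s0, aaaaaaaaaaaaa, BZ) ⊢ (s0, aaaaaaaaaaaa, AYZ) ⊢ (s0, aaaaaaaaaaaa, BYZ) ⊢ (s0, aaaaaaaaaaa, AYYZ) ⊢ (s0, aaaaaaaaaaa, BYYZ) ⊢ (s0, aaaaaaaaaa, AYYYZ) ⊢ (s0, aaaaaaaaaa, BYYYZ) ⊢ (s0, aaaaaaaaa, AYYYYZ) ⊢ (s0, aaaaaaaaa, BYYYYZ) ⊢ (s0, aaaaaaaa, AYYYYYZ) ⊢ (s0, aaaaaaaa, BYYYYYZ) ⊢ (s0, aaaaaaa, AYYYYYYZ) ⊢ (s0, aaaaaaa, BYYYYYYZ) ⊢ (s0, aaaaaa, AYYYYYYYZ) ⊢ (s0, aaaaaa, BYYYYYYYZ) ⊢ (s0, aaaaa, AYYYYYYYYZ) ⊢ (s0, aaaaa, BYYYYYYYYZ) ⊢ (s0, aaaa, AYYYYYYYYYZ) ⊢ (s0, aaaa, BYYYYYYYYYZ) ⊢ (s0, aaa, AYYYYYYYYYYZ) ⊢ (s0, aaa, BYYYYYYYYYYZ) ⊢ (s0, aa, AYYYYYYYYYYYZ) ⊢ (s0, aa, BYYYYYYYYYYYZ) ⊢ (s0, a, AYYYYYYYYYYYYZ) ⊢ (s0, a, BYYYYYYYYYYYYZ) ⊢ (s0, ε, AYYYYYYYYYYYYYZ) ⊢ (s0, ε, BYYYYYYYYYYYYYZ)
All input consumed in state s0 with stack BYYYYYYYYYYYYYZ.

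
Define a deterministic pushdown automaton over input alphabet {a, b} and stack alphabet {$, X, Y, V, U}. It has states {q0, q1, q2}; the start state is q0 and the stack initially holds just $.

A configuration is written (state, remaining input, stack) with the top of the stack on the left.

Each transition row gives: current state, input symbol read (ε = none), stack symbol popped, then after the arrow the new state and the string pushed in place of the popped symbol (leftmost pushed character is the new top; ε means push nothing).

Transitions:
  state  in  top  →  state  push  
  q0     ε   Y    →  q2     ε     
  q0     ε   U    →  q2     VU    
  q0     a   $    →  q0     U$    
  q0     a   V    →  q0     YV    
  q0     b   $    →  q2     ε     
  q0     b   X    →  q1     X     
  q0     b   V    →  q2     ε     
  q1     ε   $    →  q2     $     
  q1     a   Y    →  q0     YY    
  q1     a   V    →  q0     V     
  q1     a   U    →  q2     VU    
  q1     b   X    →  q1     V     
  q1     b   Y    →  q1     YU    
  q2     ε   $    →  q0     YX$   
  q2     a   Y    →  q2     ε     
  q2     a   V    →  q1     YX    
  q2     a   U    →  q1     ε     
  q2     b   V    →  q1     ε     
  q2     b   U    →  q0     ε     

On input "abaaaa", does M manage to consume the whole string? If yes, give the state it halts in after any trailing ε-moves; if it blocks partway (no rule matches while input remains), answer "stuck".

(q0, abaaaa, $) ⊢ (q0, baaaa, U$) ⊢ (q2, baaaa, VU$) ⊢ (q1, aaaa, U$) ⊢ (q2, aaa, VU$) ⊢ (q1, aa, YXU$) ⊢ (q0, a, YYXU$) ⊢ (q2, a, YXU$) ⊢ (q2, ε, XU$)
All input consumed; M is in state q2.

q2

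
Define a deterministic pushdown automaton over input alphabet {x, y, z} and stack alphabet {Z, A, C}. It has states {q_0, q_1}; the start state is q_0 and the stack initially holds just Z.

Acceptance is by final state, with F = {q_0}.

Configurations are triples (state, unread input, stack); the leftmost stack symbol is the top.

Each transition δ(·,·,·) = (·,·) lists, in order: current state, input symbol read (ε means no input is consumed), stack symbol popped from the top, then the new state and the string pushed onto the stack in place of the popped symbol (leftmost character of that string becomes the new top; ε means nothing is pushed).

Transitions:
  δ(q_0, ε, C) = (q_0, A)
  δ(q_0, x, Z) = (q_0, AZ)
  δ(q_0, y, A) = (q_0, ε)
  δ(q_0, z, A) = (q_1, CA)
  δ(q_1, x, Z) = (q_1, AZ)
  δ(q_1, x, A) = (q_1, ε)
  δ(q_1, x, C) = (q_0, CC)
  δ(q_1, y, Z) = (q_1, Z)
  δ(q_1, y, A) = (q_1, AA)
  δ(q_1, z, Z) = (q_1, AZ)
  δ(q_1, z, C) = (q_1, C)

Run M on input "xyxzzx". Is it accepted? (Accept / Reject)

Accept

(q_0, xyxzzx, Z)
  read x, top Z: go to q_0, push AZ → (q_0, yxzzx, AZ)
  read y, top A: go to q_0, push ε → (q_0, xzzx, Z)
  read x, top Z: go to q_0, push AZ → (q_0, zzx, AZ)
  read z, top A: go to q_1, push CA → (q_1, zx, CAZ)
  read z, top C: go to q_1, push C → (q_1, x, CAZ)
  read x, top C: go to q_0, push CC → (q_0, ε, CCAZ)
All input consumed; state q_0 ∈ F.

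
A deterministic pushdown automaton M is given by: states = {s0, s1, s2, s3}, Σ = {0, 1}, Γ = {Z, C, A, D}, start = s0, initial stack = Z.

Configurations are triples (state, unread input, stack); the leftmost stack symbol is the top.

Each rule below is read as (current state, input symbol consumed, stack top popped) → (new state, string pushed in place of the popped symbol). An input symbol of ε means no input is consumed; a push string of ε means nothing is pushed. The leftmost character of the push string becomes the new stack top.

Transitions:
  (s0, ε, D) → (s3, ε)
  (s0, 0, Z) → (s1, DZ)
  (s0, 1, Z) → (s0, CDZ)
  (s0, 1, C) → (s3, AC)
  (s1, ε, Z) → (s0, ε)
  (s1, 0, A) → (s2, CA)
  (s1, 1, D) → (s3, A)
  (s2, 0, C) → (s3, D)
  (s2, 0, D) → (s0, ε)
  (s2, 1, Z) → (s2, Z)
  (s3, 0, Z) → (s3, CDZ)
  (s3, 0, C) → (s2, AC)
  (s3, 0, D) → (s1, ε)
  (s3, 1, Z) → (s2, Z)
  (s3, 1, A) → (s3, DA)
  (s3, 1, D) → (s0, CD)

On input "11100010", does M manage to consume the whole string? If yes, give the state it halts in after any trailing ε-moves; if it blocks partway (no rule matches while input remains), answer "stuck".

(s0, 11100010, Z)
  read 1, top Z: go to s0, push CDZ → (s0, 1100010, CDZ)
  read 1, top C: go to s3, push AC → (s3, 100010, ACDZ)
  read 1, top A: go to s3, push DA → (s3, 00010, DACDZ)
  read 0, top D: go to s1, push ε → (s1, 0010, ACDZ)
  read 0, top A: go to s2, push CA → (s2, 010, CACDZ)
  read 0, top C: go to s3, push D → (s3, 10, DACDZ)
  read 1, top D: go to s0, push CD → (s0, 0, CDACDZ)
No transition for (s0, 0, top C); M blocks with input 0 remaining.

stuck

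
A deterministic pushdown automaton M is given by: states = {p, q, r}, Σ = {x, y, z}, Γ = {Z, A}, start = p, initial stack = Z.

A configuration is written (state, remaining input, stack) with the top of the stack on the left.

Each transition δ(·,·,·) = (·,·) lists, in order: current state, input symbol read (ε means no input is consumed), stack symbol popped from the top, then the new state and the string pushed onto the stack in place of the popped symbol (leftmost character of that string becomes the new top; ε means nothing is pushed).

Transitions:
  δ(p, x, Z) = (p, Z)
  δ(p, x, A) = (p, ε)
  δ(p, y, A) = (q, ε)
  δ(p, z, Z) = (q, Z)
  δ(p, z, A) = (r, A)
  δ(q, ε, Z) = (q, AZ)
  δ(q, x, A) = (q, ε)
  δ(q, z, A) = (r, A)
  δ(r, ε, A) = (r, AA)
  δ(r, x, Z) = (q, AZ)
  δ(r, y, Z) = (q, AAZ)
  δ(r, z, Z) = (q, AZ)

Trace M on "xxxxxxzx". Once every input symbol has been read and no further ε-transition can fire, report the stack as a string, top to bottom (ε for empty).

(p, xxxxxxzx, Z) ⊢ (p, xxxxxzx, Z) ⊢ (p, xxxxzx, Z) ⊢ (p, xxxzx, Z) ⊢ (p, xxzx, Z) ⊢ (p, xzx, Z) ⊢ (p, zx, Z) ⊢ (q, x, Z) ⊢ (q, x, AZ) ⊢ (q, ε, Z) ⊢ (q, ε, AZ)
All input consumed in state q with stack AZ.

AZ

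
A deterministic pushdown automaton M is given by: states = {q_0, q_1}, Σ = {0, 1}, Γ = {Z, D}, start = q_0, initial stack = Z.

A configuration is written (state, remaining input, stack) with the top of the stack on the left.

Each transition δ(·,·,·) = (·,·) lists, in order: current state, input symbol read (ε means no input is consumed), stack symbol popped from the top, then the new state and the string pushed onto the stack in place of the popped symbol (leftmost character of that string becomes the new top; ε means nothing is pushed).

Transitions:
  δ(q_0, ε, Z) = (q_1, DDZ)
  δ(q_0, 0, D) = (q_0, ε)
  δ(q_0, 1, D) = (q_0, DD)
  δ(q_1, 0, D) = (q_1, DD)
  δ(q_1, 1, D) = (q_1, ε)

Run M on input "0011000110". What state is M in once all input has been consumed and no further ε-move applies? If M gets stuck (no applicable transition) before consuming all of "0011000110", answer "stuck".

(q_0, 0011000110, Z)
  ε-move, top Z: go to q_1, push DDZ → (q_1, 0011000110, DDZ)
  read 0, top D: go to q_1, push DD → (q_1, 011000110, DDDZ)
  read 0, top D: go to q_1, push DD → (q_1, 11000110, DDDDZ)
  read 1, top D: go to q_1, push ε → (q_1, 1000110, DDDZ)
  read 1, top D: go to q_1, push ε → (q_1, 000110, DDZ)
  read 0, top D: go to q_1, push DD → (q_1, 00110, DDDZ)
  read 0, top D: go to q_1, push DD → (q_1, 0110, DDDDZ)
  read 0, top D: go to q_1, push DD → (q_1, 110, DDDDDZ)
  read 1, top D: go to q_1, push ε → (q_1, 10, DDDDZ)
  read 1, top D: go to q_1, push ε → (q_1, 0, DDDZ)
  read 0, top D: go to q_1, push DD → (q_1, ε, DDDDZ)
All input consumed; M is in state q_1.

q_1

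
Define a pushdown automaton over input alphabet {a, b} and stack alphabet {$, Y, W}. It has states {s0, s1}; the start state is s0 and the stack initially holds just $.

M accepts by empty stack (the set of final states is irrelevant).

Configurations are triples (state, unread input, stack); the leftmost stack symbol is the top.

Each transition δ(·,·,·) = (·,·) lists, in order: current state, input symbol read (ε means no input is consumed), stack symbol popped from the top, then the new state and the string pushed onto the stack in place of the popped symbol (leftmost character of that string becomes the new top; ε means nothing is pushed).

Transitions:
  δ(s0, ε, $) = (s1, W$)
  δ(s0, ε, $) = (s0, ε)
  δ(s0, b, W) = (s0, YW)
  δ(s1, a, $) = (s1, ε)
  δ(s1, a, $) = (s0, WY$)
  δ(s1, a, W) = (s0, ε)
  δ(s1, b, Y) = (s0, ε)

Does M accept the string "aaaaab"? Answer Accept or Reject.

No computation consumes all input and empties the stack.

Reject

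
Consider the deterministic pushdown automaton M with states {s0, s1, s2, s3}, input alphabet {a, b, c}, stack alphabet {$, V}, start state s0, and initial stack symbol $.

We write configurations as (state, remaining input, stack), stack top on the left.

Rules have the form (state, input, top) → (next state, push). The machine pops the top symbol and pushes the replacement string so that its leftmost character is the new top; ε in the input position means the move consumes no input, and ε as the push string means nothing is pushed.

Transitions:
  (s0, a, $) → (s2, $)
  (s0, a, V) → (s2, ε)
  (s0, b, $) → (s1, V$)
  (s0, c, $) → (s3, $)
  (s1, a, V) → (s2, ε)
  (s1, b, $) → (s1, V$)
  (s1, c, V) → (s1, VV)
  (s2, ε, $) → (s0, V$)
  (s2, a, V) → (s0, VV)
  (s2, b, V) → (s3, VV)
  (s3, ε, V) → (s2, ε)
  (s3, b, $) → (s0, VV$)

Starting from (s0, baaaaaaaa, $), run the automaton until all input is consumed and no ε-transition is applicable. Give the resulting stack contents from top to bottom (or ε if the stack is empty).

V$

(s0, baaaaaaaa, $) ⊢ (s1, aaaaaaaa, V$) ⊢ (s2, aaaaaaa, $) ⊢ (s0, aaaaaaa, V$) ⊢ (s2, aaaaaa, $) ⊢ (s0, aaaaaa, V$) ⊢ (s2, aaaaa, $) ⊢ (s0, aaaaa, V$) ⊢ (s2, aaaa, $) ⊢ (s0, aaaa, V$) ⊢ (s2, aaa, $) ⊢ (s0, aaa, V$) ⊢ (s2, aa, $) ⊢ (s0, aa, V$) ⊢ (s2, a, $) ⊢ (s0, a, V$) ⊢ (s2, ε, $) ⊢ (s0, ε, V$)
All input consumed in state s0 with stack V$.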